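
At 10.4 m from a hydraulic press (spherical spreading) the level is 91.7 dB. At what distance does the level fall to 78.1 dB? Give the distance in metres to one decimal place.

The 13.6 dB drop corresponds to a distance ratio of 10^(13.6/20) for a point source.
r₂ = 10.4·10^((91.7−78.1)/20) = 10.4·10^(13.6/20) = 49.78 m.

49.8 m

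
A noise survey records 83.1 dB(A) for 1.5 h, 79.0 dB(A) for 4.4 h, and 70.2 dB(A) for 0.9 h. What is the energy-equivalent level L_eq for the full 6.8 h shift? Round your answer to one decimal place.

The energy average is taken in the linear domain: L_eq = 10·log₁₀[(Σ tᵢ·10^(Lᵢ/10))/T], T = 6.8 h.
Σ tᵢ·10^(Lᵢ/10) = 1.5·10^(83.1/10) + 4.4·10^(79.0/10) + 0.9·10^(70.2/10) = 6.652e+08.
L_eq = 10·log₁₀(6.652e+08/6.8) = 79.90 dB(A).

79.9 dB(A)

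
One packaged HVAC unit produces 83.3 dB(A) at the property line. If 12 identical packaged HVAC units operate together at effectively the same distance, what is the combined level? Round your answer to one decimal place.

L_total = L₁ + 10·log₁₀ N for N identical incoherent sources.
L_total = 83.3 + 10·log₁₀(12) = 83.3 + 10.792 = 94.09 dB(A).

94.1 dB(A)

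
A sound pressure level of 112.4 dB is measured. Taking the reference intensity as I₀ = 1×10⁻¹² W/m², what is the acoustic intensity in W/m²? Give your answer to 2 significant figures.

0.17 W/m²

I = I₀·10^(L/10) = 10⁻¹² × 10^(112.4/10) = 10^(-0.760).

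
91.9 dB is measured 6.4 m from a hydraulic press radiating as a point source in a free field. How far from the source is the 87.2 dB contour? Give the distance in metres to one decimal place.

The 4.7 dB drop corresponds to a distance ratio of 10^(4.7/20) for a point source.
r₂ = 6.4·10^((91.9−87.2)/20) = 6.4·10^(4.7/20) = 10.99 m.

11.0 m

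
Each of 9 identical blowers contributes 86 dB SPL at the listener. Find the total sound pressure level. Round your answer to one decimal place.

95.5 dB SPL

L_total = L₁ + 10·log₁₀ N for N identical incoherent sources.
L_total = 86 + 10·log₁₀(9) = 86 + 9.542 = 95.54 dB SPL.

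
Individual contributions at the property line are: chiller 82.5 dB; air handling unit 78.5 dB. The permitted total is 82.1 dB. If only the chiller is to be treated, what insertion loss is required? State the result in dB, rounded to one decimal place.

Fixed contribution from the other source: Σ 10^(L/10) = 10^(78.5/10) = 7.079e+07 (78.50 dB).
The limit corresponds to 10^(82.1/10) = 1.622e+08; subtracting the fixed part leaves 9.139e+07 for the chiller, i.e. 79.61 dB.
So the chiller must be reduced from 82.5 to 79.61 dB: IL = 2.89 dB.

2.9 dB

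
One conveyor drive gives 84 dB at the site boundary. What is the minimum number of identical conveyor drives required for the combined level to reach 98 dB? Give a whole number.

The shortfall is 98 − 84 = 14.0 dB, and N units add 10·log₁₀ N, so need 10·log₁₀ N ≥ 14.0.
N ≥ 10^(14.0/10) = 25.119, so N = 26.

26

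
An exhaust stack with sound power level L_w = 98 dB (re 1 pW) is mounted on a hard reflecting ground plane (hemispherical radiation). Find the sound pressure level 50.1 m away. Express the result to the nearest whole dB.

L_p = L_w − 10·log₁₀(2π·r²) with r = 50.1 m.
2π·r² = 1.577e+04 m², 10·log₁₀ of that is 41.979 dB.
L_p = 98 − 41.979 = 56.02 dB.

56 dB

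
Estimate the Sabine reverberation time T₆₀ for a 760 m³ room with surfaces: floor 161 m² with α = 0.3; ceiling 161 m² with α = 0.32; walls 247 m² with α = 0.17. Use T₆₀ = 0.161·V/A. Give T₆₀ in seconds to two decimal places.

Summing Sᵢαᵢ: 161·0.3 + 161·0.32 + 247·0.17 = 141.81 m².
T₆₀ = 0.161 × 760 / 141.81 = 0.863 s.

0.86 s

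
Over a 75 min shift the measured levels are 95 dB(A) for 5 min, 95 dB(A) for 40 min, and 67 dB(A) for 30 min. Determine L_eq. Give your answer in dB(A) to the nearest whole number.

93 dB(A)

Weight each interval's intensity by its duration and average over T = 75 min:
Σ tᵢ·10^(Lᵢ/10) = 5·10^(95/10) + 40·10^(95/10) + 30·10^(67/10) = 1.425e+11.
L_eq = 10·log₁₀(1.425e+11/75) = 92.79 dB(A).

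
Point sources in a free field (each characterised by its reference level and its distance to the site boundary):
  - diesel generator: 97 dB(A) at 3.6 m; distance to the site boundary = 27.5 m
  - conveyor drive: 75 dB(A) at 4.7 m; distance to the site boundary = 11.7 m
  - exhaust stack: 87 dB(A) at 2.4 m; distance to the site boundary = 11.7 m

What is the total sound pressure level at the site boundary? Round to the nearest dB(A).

Propagate each source to the receiver with L = L_ref − 20·log₁₀(r/r_ref), then add intensities.
diesel generator: 97 − 20·log₁₀(27.5/3.6) = 97 − 17.66 = 79.34 dB(A).
conveyor drive: 75 − 20·log₁₀(11.7/4.7) = 75 − 7.92 = 67.08 dB(A).
exhaust stack: 87 − 20·log₁₀(11.7/2.4) = 87 − 13.76 = 73.24 dB(A).
Σ 10^(L/10) = 1.121e+08 → L_total = 10·log₁₀(1.121e+08) = 80.50 dB(A).

80 dB(A)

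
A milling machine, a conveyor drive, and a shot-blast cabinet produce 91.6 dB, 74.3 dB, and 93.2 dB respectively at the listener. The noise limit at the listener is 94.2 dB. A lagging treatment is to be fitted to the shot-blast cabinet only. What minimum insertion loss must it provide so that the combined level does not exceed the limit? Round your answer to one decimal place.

2.6 dB

The untreated sources together contribute 10^(91.6/10) + 10^(74.3/10) = 1.472e+09, i.e. 91.68 dB.
To meet 94.2 dB overall, the treated shot-blast cabinet may contribute at most 10^(94.2/10) − 1.472e+09 = 1.158e+09, i.e. 90.64 dB.
Required insertion loss = 93.2 − 90.64 = 2.56 dB.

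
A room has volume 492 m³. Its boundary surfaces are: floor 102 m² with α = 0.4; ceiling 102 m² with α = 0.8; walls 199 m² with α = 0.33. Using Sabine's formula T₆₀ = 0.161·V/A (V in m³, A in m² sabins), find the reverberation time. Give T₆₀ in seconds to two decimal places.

0.42 s

Summing Sᵢαᵢ: 102·0.4 + 102·0.8 + 199·0.33 = 188.07 m².
T₆₀ = 0.161 × 492 / 188.07 = 0.421 s.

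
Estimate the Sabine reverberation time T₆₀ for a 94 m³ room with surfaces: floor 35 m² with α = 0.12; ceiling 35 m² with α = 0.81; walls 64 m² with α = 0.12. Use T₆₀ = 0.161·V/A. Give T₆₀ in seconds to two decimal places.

Summing Sᵢαᵢ: 35·0.12 + 35·0.81 + 64·0.12 = 40.23 m².
T₆₀ = 0.161 × 94 / 40.23 = 0.376 s.

0.38 s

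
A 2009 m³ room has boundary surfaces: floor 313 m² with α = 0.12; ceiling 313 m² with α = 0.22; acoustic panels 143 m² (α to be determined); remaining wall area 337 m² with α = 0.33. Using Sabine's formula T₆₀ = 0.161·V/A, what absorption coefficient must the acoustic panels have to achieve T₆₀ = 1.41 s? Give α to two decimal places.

A = 0.161·V/T₆₀ = 0.161·2009/1.41 = 229.40 m² sabins.
Absorption from the other surfaces = 313·0.12 + 313·0.22 + 337·0.33 = 217.63 m², so the acoustic panels must supply 11.77 m² over 143 m².
α = 11.77/143 = 0.082.

0.08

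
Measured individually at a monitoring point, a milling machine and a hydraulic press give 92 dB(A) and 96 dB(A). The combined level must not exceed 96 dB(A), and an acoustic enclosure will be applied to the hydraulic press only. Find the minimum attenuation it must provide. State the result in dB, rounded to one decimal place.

2.2 dB

The untreated sources together contribute 10^(92/10) = 1.585e+09, i.e. 92.00 dB(A).
The limit corresponds to 10^(96/10) = 3.981e+09; subtracting the fixed part leaves 2.396e+09 for the hydraulic press, i.e. 93.80 dB(A).
So the hydraulic press must be reduced from 96 to 93.80 dB(A): IL = 2.20 dB.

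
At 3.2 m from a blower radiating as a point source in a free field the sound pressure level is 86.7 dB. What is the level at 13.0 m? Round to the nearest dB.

75 dB

Spherical spreading from a point source gives a 20·log₁₀(r₂/r₁) drop.
L₂ = 86.7 − 20·log₁₀(13.0/3.2) = 86.7 − 12.176 = 74.52 dB.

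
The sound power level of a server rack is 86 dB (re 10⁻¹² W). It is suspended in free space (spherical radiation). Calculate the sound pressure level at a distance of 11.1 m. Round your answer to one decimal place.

54.1 dB

L_p = L_w − 10·log₁₀(4π·r²) with r = 11.1 m.
4π·r² = 1548 m², 10·log₁₀ of that is 31.899 dB.
L_p = 86 − 31.899 = 54.10 dB.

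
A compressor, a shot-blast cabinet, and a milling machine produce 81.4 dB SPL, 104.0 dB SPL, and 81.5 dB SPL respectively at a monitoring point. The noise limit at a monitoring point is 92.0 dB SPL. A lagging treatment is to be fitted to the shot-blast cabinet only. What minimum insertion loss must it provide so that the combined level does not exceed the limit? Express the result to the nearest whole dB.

13 dB

Fixed contribution from the other sources: Σ 10^(L/10) = 10^(81.4/10) + 10^(81.5/10) = 2.793e+08 (84.46 dB SPL).
The limit corresponds to 10^(92.0/10) = 1.585e+09; subtracting the fixed part leaves 1.306e+09 for the shot-blast cabinet, i.e. 91.16 dB SPL.
Required insertion loss = 104.0 − 91.16 = 12.84 dB.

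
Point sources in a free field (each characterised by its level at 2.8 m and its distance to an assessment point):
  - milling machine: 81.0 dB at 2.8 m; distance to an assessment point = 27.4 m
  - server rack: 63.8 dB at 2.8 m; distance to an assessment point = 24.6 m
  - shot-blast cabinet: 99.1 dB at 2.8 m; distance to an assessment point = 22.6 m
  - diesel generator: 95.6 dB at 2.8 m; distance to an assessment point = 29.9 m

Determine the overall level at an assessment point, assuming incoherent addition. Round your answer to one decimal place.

Apply inverse-square spreading to bring every level to the receiver, then sum 10^(L/10).
milling machine: 81.0 − 20·log₁₀(27.4/2.8) = 81.0 − 19.81 = 61.19 dB.
server rack: 63.8 − 20·log₁₀(24.6/2.8) = 63.8 − 18.88 = 44.92 dB.
shot-blast cabinet: 99.1 − 20·log₁₀(22.6/2.8) = 99.1 − 18.14 = 80.96 dB.
diesel generator: 95.6 − 20·log₁₀(29.9/2.8) = 95.6 − 20.57 = 75.03 dB.
Σ 10^(L/10) = 1.580e+08 → L_total = 10·log₁₀(1.580e+08) = 81.99 dB.

82.0 dB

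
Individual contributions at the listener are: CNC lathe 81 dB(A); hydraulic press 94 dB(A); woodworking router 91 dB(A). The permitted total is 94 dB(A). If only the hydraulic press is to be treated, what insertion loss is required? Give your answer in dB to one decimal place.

The untreated sources together contribute 10^(81/10) + 10^(91/10) = 1.385e+09, i.e. 91.41 dB(A).
The limit corresponds to 10^(94/10) = 2.512e+09; subtracting the fixed part leaves 1.127e+09 for the hydraulic press, i.e. 90.52 dB(A).
So the hydraulic press must be reduced from 94 to 90.52 dB(A): IL = 3.48 dB.

3.5 dB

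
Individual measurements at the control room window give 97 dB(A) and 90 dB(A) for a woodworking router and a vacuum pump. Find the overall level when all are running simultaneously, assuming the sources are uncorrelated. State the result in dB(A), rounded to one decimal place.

Incoherent sources combine by intensity addition: L_total = 10·log₁₀(Σ 10^(L_i/10)).
Σ 10^(L/10) = 10^(97/10) + 10^(90/10) = 6.012e+09.
L_total = 10·log₁₀(6.012e+09) = 97.79 dB(A).

97.8 dB(A)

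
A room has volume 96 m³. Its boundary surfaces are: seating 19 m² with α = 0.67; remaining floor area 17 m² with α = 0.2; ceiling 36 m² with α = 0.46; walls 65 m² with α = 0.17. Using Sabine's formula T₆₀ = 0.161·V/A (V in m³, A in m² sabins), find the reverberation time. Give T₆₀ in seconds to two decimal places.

Summing Sᵢαᵢ: 19·0.67 + 17·0.2 + 36·0.46 + 65·0.17 = 43.74 m².
T₆₀ = 0.161·V/A = 0.161·96/43.74 = 0.353 s.

0.35 s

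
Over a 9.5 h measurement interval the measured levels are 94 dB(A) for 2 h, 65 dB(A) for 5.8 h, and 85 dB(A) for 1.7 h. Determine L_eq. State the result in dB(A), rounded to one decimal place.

87.7 dB(A)

Weight each interval's intensity by its duration and average over T = 9.5 h:
Σ tᵢ·10^(Lᵢ/10) = 2·10^(94/10) + 5.8·10^(65/10) + 1.7·10^(85/10) = 5.580e+09.
L_eq = 10·log₁₀(5.580e+09/9.5) = 87.69 dB(A).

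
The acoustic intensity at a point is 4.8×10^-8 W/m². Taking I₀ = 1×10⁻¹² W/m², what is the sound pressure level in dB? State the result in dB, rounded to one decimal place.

Dividing by I₀ shifts the exponent by 12: I/I₀ = 4.8×10^4.
L = 10·(0.6812 + 4) = 46.81 dB.

46.8 dB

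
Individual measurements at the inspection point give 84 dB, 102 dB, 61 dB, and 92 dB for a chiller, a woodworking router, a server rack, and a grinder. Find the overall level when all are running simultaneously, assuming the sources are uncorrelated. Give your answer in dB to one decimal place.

102.5 dB

For uncorrelated sources the intensities add, so convert each level to linear form, sum, and take 10·log₁₀ of the total.
Σ 10^(L/10) = 10^(84/10) + 10^(102/10) + 10^(61/10) + 10^(92/10) = 1.769e+10.
L_total = 10·log₁₀(1.769e+10) = 102.48 dB.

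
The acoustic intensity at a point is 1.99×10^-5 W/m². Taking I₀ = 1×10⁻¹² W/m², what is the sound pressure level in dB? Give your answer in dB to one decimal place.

73.0 dB

Dividing by I₀ shifts the exponent by 12: I/I₀ = 1.99×10^7.
L = 10·(0.2989 + 7) = 72.99 dB.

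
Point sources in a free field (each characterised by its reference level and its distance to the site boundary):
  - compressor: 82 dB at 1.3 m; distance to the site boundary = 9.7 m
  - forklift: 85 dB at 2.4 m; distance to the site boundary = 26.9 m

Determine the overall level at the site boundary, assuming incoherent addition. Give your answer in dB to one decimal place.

Propagate each source to the receiver with L = L_ref − 20·log₁₀(r/r_ref), then add intensities.
compressor: 82 − 20·log₁₀(9.7/1.3) = 82 − 17.46 = 64.54 dB.
forklift: 85 − 20·log₁₀(26.9/2.4) = 85 − 20.99 = 64.01 dB.
Σ 10^(L/10) = 5.364e+06 → L_total = 10·log₁₀(5.364e+06) = 67.29 dB.

67.3 dB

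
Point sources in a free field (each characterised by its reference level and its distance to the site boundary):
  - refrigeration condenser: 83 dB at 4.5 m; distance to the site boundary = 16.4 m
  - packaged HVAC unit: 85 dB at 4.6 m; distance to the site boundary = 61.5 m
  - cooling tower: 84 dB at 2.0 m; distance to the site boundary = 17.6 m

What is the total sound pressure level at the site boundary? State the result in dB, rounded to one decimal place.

73.0 dB

First find each source's level at the receiver (point-source: −20·log₁₀(r/r_ref)), then combine on an intensity basis.
refrigeration condenser: 83 − 20·log₁₀(16.4/4.5) = 83 − 11.23 = 71.77 dB.
packaged HVAC unit: 85 − 20·log₁₀(61.5/4.6) = 85 − 22.52 = 62.48 dB.
cooling tower: 84 − 20·log₁₀(17.6/2.0) = 84 − 18.89 = 65.11 dB.
Σ 10^(L/10) = 2.004e+07 → L_total = 10·log₁₀(2.004e+07) = 73.02 dB.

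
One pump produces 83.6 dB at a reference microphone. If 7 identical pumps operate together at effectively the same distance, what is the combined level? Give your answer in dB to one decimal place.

L_total = L₁ + 10·log₁₀ N for N identical incoherent sources.
L_total = 83.6 + 10·log₁₀(7) = 83.6 + 8.451 = 92.05 dB.

92.1 dB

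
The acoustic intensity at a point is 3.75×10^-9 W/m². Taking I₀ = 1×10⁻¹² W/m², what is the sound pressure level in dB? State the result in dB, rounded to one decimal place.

I/I₀ = 3.75×10^-9/10⁻¹² = 3.75×10^3, and L = 10·log₁₀(I/I₀).
L = 10·(0.5740 + 3) = 35.74 dB.

35.7 dB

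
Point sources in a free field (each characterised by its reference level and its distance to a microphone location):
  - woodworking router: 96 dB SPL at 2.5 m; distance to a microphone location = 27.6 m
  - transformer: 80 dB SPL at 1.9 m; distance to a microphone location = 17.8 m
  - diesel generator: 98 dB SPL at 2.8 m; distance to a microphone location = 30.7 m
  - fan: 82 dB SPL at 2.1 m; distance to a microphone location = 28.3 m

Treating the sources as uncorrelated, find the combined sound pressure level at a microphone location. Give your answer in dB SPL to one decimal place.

79.4 dB SPL

First find each source's level at the receiver (point-source: −20·log₁₀(r/r_ref)), then combine on an intensity basis.
woodworking router: 96 − 20·log₁₀(27.6/2.5) = 96 − 20.86 = 75.14 dB SPL.
transformer: 80 − 20·log₁₀(17.8/1.9) = 80 − 19.43 = 60.57 dB SPL.
diesel generator: 98 − 20·log₁₀(30.7/2.8) = 98 − 20.80 = 77.20 dB SPL.
fan: 82 − 20·log₁₀(28.3/2.1) = 82 − 22.59 = 59.41 dB SPL.
Σ 10^(L/10) = 8.716e+07 → L_total = 10·log₁₀(8.716e+07) = 79.40 dB SPL.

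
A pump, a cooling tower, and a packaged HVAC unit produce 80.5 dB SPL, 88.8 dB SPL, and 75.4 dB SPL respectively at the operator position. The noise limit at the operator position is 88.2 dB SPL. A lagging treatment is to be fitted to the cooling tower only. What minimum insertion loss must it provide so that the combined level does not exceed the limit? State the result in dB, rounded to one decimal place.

1.7 dB

Everything except the cooling tower sums to 10^(80.5/10) + 10^(75.4/10) = 1.469e+08 in linear terms, 81.67 dB SPL.
The limit corresponds to 10^(88.2/10) = 6.607e+08; subtracting the fixed part leaves 5.138e+08 for the cooling tower, i.e. 87.11 dB SPL.
Required insertion loss = 88.8 − 87.11 = 1.69 dB.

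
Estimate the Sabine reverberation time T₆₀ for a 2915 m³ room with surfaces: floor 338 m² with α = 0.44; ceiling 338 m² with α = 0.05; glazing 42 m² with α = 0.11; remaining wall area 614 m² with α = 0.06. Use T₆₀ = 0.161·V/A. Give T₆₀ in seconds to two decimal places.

2.27 s

Total absorption A = 338·0.44 + 338·0.05 + 42·0.11 + 614·0.06 = 207.08 m² sabins.
T₆₀ = 0.161 × 2915 / 207.08 = 2.266 s.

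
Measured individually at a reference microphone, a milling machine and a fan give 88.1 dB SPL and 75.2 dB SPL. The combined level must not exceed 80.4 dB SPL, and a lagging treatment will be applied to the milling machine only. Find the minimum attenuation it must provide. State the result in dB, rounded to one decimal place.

9.3 dB

Everything except the milling machine sums to 10^(75.2/10) = 3.311e+07 in linear terms, 75.20 dB SPL.
To meet 80.4 dB SPL overall, the treated milling machine may contribute at most 10^(80.4/10) − 3.311e+07 = 7.653e+07, i.e. 78.84 dB SPL.
So the milling machine must be reduced from 88.1 to 78.84 dB SPL: IL = 9.26 dB.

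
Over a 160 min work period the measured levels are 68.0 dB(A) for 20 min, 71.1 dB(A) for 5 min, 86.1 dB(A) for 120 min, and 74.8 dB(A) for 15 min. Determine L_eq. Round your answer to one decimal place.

L_eq = 10·log₁₀[(1/T)·Σ tᵢ·10^(Lᵢ/10)] with T = 160 min.
Σ tᵢ·10^(Lᵢ/10) = 20·10^(68.0/10) + 5·10^(71.1/10) + 120·10^(86.1/10) + 15·10^(74.8/10) = 4.953e+10.
L_eq = 10·log₁₀(4.953e+10/160) = 84.91 dB(A).

84.9 dB(A)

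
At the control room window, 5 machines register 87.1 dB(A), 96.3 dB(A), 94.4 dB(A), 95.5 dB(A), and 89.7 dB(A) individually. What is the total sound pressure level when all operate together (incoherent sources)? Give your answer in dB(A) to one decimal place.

For uncorrelated sources the intensities add, so convert each level to linear form, sum, and take 10·log₁₀ of the total.
Σ 10^(L/10) = 10^(87.1/10) + 10^(96.3/10) + 10^(94.4/10) + 10^(95.5/10) + 10^(89.7/10) = 1.201e+10.
L_total = 10·log₁₀(1.201e+10) = 100.80 dB(A).

100.8 dB(A)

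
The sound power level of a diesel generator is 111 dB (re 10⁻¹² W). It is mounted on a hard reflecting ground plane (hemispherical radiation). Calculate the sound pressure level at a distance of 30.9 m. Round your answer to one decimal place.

L_p = L_w − 10·log₁₀(2π·r²) with r = 30.9 m.
2π·r² = 5999 m², 10·log₁₀ of that is 37.781 dB.
L_p = 111 − 37.781 = 73.22 dB.

73.2 dB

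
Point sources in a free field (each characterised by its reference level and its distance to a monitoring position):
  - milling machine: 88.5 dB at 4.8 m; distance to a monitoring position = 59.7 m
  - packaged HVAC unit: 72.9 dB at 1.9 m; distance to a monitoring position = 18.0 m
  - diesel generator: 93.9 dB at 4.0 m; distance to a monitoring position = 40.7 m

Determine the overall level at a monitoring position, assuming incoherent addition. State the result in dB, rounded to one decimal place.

74.5 dB

First find each source's level at the receiver (point-source: −20·log₁₀(r/r_ref)), then combine on an intensity basis.
milling machine: 88.5 − 20·log₁₀(59.7/4.8) = 88.5 − 21.89 = 66.61 dB.
packaged HVAC unit: 72.9 − 20·log₁₀(18.0/1.9) = 72.9 − 19.53 = 53.37 dB.
diesel generator: 93.9 − 20·log₁₀(40.7/4.0) = 93.9 − 20.15 = 73.75 dB.
Σ 10^(L/10) = 2.850e+07 → L_total = 10·log₁₀(2.850e+07) = 74.55 dB.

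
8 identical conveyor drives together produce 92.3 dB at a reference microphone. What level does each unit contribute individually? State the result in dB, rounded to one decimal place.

Dividing the total intensity by 8 lowers the level by 10·log₁₀ 8 = 9.031 dB: L₁ = 92.3 − 9.031.

83.3 dB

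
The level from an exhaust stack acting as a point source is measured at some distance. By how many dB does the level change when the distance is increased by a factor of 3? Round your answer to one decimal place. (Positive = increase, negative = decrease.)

-9.5 dB

Point-source spreading: ΔL = −20·log₁₀(r₂/r₁).
ΔL = −20·log₁₀(3) = -9.54 dB.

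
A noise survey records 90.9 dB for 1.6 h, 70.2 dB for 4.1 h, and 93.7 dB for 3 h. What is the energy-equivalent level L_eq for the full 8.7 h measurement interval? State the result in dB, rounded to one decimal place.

90.2 dB

L_eq = 10·log₁₀[(1/T)·Σ tᵢ·10^(Lᵢ/10)] with T = 8.7 h.
Σ tᵢ·10^(Lᵢ/10) = 1.6·10^(90.9/10) + 4.1·10^(70.2/10) + 3·10^(93.7/10) = 9.044e+09.
L_eq = 10·log₁₀(9.044e+09/8.7) = 90.17 dB.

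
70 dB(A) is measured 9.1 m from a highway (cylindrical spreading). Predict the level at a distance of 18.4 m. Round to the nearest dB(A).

Cylindrical spreading from a line source gives a 10·log₁₀(r₂/r₁) drop.
L₂ = 70 − 10·log₁₀(18.4/9.1) = 70 − 3.058 = 66.94 dB(A).

67 dB(A)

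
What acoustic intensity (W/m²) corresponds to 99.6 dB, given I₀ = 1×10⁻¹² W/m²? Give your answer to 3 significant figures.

I/I₀ = 10^(99.6/10) = 9.12e+09, so I = 9.12e+09 × 10⁻¹² W/m².

0.00912 W/m²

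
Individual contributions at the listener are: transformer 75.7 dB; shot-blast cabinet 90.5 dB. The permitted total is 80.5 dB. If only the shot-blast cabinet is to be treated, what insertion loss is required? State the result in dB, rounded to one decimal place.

Fixed contribution from the other source: Σ 10^(L/10) = 10^(75.7/10) = 3.715e+07 (75.70 dB).
The limit corresponds to 10^(80.5/10) = 1.122e+08; subtracting the fixed part leaves 7.505e+07 for the shot-blast cabinet, i.e. 78.75 dB.
Required insertion loss = 90.5 − 78.75 = 11.75 dB.

11.7 dB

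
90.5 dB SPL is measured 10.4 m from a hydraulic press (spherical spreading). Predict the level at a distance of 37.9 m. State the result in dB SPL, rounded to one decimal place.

79.3 dB SPL

For a point source, L₂ = L₁ − 20·log₁₀(r₂/r₁).
L₂ = 90.5 − 20·log₁₀(37.9/10.4) = 90.5 − 11.232 = 79.27 dB SPL.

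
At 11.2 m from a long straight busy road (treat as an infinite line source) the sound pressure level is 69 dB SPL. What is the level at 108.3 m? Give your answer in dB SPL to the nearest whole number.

59 dB SPL

For a line source, L₂ = L₁ − 10·log₁₀(r₂/r₁).
L₂ = 69 − 10·log₁₀(108.3/11.2) = 69 − 9.854 = 59.15 dB SPL.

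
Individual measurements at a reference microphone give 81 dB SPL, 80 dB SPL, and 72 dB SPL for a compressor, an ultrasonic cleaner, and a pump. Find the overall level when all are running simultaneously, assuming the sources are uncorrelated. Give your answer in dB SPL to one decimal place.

Incoherent sources combine by intensity addition: L_total = 10·log₁₀(Σ 10^(L_i/10)).
Σ 10^(L/10) = 10^(81/10) + 10^(80/10) + 10^(72/10) = 2.417e+08.
L_total = 10·log₁₀(2.417e+08) = 83.83 dB SPL.

83.8 dB SPL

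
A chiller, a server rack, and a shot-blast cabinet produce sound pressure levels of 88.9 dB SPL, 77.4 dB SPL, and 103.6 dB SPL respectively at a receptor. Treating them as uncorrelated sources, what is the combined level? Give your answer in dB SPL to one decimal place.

103.8 dB SPL

Incoherent sources combine by intensity addition: L_total = 10·log₁₀(Σ 10^(L_i/10)).
Σ 10^(L/10) = 10^(88.9/10) + 10^(77.4/10) + 10^(103.6/10) = 2.374e+10.
L_total = 10·log₁₀(2.374e+10) = 103.75 dB SPL.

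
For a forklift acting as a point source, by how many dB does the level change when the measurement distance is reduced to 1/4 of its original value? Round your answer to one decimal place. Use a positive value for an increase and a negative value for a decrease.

+12.0 dB

Point-source spreading: ΔL = −20·log₁₀(r₂/r₁).
ΔL = −20·log₁₀(0.25) = +12.04 dB.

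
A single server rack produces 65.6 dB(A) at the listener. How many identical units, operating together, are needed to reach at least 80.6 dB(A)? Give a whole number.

The shortfall is 80.6 − 65.6 = 15.0 dB, and N units add 10·log₁₀ N, so need 10·log₁₀ N ≥ 15.0.
N ≥ 10^(15.0/10) = 31.623, so N = 32.

32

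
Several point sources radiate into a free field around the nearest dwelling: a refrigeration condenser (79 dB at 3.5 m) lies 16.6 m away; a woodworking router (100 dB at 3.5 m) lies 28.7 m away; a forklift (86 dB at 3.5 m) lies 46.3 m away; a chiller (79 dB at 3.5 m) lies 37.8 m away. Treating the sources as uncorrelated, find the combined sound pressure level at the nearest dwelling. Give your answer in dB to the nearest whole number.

Propagate each source to the receiver with L = L_ref − 20·log₁₀(r/r_ref), then add intensities.
refrigeration condenser: 79 − 20·log₁₀(16.6/3.5) = 79 − 13.52 = 65.48 dB.
woodworking router: 100 − 20·log₁₀(28.7/3.5) = 100 − 18.28 = 81.72 dB.
forklift: 86 − 20·log₁₀(46.3/3.5) = 86 − 22.43 = 63.57 dB.
chiller: 79 − 20·log₁₀(37.8/3.5) = 79 − 20.67 = 58.33 dB.
Σ 10^(L/10) = 1.552e+08 → L_total = 10·log₁₀(1.552e+08) = 81.91 dB.

82 dB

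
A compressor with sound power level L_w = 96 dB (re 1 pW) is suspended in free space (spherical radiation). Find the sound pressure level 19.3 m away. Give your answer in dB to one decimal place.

L_p = L_w − 10·log₁₀(4π·r²) with r = 19.3 m.
4π·r² = 4681 m², 10·log₁₀ of that is 36.703 dB.
L_p = 96 − 36.703 = 59.30 dB.

59.3 dB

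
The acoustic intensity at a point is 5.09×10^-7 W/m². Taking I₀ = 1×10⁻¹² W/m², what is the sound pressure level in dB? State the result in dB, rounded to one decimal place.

57.1 dB

L = 10·log₁₀(I/I₀) = 10·log₁₀(5.09×10^-7/10⁻¹²) = 10·log₁₀(5.09×10^5).
L = 10·(0.7067 + 5) = 57.07 dB.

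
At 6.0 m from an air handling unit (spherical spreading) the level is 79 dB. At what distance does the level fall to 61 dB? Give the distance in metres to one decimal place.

47.7 m

Point-source spreading drops the level by 20·log₁₀(r₂/r₁); inverting, r₂/r₁ = 10^(ΔL/20).
r₂ = 6.0·10^((79−61)/20) = 6.0·10^(18.0/20) = 47.66 m.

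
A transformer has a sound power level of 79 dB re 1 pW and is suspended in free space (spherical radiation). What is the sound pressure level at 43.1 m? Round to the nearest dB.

The power spreads over a sphere of area 4π·r², so L_p = L_w − 10·log₁₀(4π·r²).
4π·r² = 2.334e+04 m², 10·log₁₀ of that is 43.682 dB.
L_p = 79 − 43.682 = 35.32 dB.

35 dB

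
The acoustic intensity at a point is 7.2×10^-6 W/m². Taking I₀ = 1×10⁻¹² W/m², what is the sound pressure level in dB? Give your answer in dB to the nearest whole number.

Dividing by I₀ shifts the exponent by 12: I/I₀ = 7.2×10^6.
L = 10·(0.8573 + 6) = 68.57 dB.

69 dB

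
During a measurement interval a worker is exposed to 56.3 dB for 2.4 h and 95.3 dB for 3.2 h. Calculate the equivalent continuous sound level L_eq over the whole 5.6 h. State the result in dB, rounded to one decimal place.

The energy average is taken in the linear domain: L_eq = 10·log₁₀[(Σ tᵢ·10^(Lᵢ/10))/T], T = 5.6 h.
Σ tᵢ·10^(Lᵢ/10) = 2.4·10^(56.3/10) + 3.2·10^(95.3/10) = 1.084e+10.
L_eq = 10·log₁₀(1.084e+10/5.6) = 92.87 dB.

92.9 dB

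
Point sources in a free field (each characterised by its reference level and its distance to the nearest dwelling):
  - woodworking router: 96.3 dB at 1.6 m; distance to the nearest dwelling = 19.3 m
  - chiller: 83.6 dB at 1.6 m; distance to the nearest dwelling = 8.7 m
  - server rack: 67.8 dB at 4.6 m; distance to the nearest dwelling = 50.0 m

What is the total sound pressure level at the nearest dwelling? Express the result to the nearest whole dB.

76 dB

Apply inverse-square spreading to bring every level to the receiver, then sum 10^(L/10).
woodworking router: 96.3 − 20·log₁₀(19.3/1.6) = 96.3 − 21.63 = 74.67 dB.
chiller: 83.6 − 20·log₁₀(8.7/1.6) = 83.6 − 14.71 = 68.89 dB.
server rack: 67.8 − 20·log₁₀(50.0/4.6) = 67.8 − 20.72 = 47.08 dB.
Σ 10^(L/10) = 3.712e+07 → L_total = 10·log₁₀(3.712e+07) = 75.70 dB.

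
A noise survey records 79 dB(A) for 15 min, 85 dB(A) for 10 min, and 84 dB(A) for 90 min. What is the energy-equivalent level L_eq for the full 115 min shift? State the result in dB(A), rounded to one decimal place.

The energy average is taken in the linear domain: L_eq = 10·log₁₀[(Σ tᵢ·10^(Lᵢ/10))/T], T = 115 min.
Σ tᵢ·10^(Lᵢ/10) = 15·10^(79/10) + 10·10^(85/10) + 90·10^(84/10) = 2.696e+10.
L_eq = 10·log₁₀(2.696e+10/115) = 83.70 dB(A).

83.7 dB(A)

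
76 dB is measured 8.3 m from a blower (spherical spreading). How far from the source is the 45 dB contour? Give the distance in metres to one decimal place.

294.5 m

The 31.0 dB drop corresponds to a distance ratio of 10^(31.0/20) for a point source.
r₂ = 8.3·10^((76−45)/20) = 8.3·10^(31.0/20) = 294.50 m.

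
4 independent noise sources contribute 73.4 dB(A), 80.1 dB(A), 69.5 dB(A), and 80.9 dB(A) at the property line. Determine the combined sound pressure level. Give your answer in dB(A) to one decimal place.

84.1 dB(A)

For uncorrelated sources the intensities add, so convert each level to linear form, sum, and take 10·log₁₀ of the total.
Σ 10^(L/10) = 10^(73.4/10) + 10^(80.1/10) + 10^(69.5/10) + 10^(80.9/10) = 2.561e+08.
L_total = 10·log₁₀(2.561e+08) = 84.08 dB(A).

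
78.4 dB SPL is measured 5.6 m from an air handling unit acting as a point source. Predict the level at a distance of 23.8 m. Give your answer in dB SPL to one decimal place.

65.8 dB SPL

Point-source attenuation: ΔL = 20·log₁₀(r₂/r₁) = 20·log₁₀(23.8/5.6) = 12.568 dB.
L₂ = 78.4 − 20·log₁₀(23.8/5.6) = 78.4 − 12.568 = 65.83 dB SPL.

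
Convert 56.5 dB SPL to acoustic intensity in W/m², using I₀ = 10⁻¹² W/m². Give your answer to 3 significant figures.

4.47e-07 W/m²

I/I₀ = 10^(56.5/10) = 4.467e+05, so I = 4.467e+05 × 10⁻¹² W/m².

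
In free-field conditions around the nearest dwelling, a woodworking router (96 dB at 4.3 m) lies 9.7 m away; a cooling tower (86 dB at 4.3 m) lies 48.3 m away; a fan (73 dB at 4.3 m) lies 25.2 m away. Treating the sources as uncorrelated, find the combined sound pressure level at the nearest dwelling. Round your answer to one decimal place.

First find each source's level at the receiver (point-source: −20·log₁₀(r/r_ref)), then combine on an intensity basis.
woodworking router: 96 − 20·log₁₀(9.7/4.3) = 96 − 7.07 = 88.93 dB.
cooling tower: 86 − 20·log₁₀(48.3/4.3) = 86 − 21.01 = 64.99 dB.
fan: 73 − 20·log₁₀(25.2/4.3) = 73 − 15.36 = 57.64 dB.
Σ 10^(L/10) = 7.861e+08 → L_total = 10·log₁₀(7.861e+08) = 88.95 dB.

89.0 dB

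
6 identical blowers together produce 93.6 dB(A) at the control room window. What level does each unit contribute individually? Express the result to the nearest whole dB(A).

86 dB(A)

Dividing the total intensity by 6 lowers the level by 10·log₁₀ 6 = 7.782 dB: L₁ = 93.6 − 7.782.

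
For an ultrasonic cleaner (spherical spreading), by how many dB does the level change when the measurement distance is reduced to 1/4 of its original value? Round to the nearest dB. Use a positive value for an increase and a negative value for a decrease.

+12 dB

Point-source spreading: ΔL = −20·log₁₀(r₂/r₁).
ΔL = −20·log₁₀(0.25) = +12.04 dB.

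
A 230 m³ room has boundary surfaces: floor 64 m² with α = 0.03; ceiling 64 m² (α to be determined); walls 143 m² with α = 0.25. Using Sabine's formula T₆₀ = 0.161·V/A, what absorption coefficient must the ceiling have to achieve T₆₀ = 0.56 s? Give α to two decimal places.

A = 0.161·V/T₆₀ = 0.161·230/0.56 = 66.12 m² sabins.
Absorption from the other surfaces = 64·0.03 + 143·0.25 = 37.67 m², so the ceiling must supply 28.45 m² over 64 m².
α = 28.45/64 = 0.445.

0.44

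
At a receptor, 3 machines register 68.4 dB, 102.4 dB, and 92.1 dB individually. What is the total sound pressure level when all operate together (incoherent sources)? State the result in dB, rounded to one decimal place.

102.8 dB

For uncorrelated sources the intensities add, so convert each level to linear form, sum, and take 10·log₁₀ of the total.
Σ 10^(L/10) = 10^(68.4/10) + 10^(102.4/10) + 10^(92.1/10) = 1.901e+10.
L_total = 10·log₁₀(1.901e+10) = 102.79 dB.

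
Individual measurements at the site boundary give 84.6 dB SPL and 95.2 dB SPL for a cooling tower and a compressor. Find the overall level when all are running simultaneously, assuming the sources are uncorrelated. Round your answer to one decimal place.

95.6 dB SPL

For uncorrelated sources the intensities add, so convert each level to linear form, sum, and take 10·log₁₀ of the total.
Σ 10^(L/10) = 10^(84.6/10) + 10^(95.2/10) = 3.600e+09.
L_total = 10·log₁₀(3.600e+09) = 95.56 dB SPL.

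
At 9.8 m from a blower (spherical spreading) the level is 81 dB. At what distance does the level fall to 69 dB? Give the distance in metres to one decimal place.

39.0 m

For a point source L₁ − L₂ = 20·log₁₀(r₂/r₁), so r₂ = r₁·10^((L₁−L₂)/20).
r₂ = 9.8·10^((81−69)/20) = 9.8·10^(12.0/20) = 39.01 m.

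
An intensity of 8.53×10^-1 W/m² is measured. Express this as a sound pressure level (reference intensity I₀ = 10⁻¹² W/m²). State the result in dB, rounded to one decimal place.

Dividing by I₀ shifts the exponent by 12: I/I₀ = 8.53×10^11.
L = 10·(0.9309 + 11) = 119.31 dB.

119.3 dB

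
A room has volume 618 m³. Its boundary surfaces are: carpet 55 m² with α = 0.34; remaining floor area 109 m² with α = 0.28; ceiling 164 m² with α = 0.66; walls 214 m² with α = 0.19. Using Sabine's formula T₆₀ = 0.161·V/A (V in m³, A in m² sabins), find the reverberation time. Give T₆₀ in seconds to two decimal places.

Summing Sᵢαᵢ: 55·0.34 + 109·0.28 + 164·0.66 + 214·0.19 = 198.12 m².
T₆₀ = 0.161·V/A = 0.161·618/198.12 = 0.502 s.

0.50 s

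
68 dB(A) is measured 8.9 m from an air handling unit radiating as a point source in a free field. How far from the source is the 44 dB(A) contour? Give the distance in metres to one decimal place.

141.1 m

Point-source spreading drops the level by 20·log₁₀(r₂/r₁); inverting, r₂/r₁ = 10^(ΔL/20).
r₂ = 8.9·10^((68−44)/20) = 8.9·10^(24.0/20) = 141.06 m.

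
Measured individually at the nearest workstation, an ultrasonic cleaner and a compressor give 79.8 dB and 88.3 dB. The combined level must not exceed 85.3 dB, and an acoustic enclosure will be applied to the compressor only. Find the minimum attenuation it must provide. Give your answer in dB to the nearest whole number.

4 dB

The untreated sources together contribute 10^(79.8/10) = 9.550e+07, i.e. 79.80 dB.
The limit corresponds to 10^(85.3/10) = 3.388e+08; subtracting the fixed part leaves 2.433e+08 for the compressor, i.e. 83.86 dB.
Required insertion loss = 88.3 − 83.86 = 4.44 dB.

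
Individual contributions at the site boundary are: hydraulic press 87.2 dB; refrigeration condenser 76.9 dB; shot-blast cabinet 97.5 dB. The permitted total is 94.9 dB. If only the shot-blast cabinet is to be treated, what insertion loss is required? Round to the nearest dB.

3 dB

The untreated sources together contribute 10^(87.2/10) + 10^(76.9/10) = 5.738e+08, i.e. 87.59 dB.
To meet 94.9 dB overall, the treated shot-blast cabinet may contribute at most 10^(94.9/10) − 5.738e+08 = 2.517e+09, i.e. 94.01 dB.
Required insertion loss = 97.5 − 94.01 = 3.49 dB.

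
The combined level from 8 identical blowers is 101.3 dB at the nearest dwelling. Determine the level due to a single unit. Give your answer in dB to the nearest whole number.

8 equal contributions raise the level by 10·log₁₀ 8 = 9.031 dB, so each unit alone gives 101.3 − 9.031.

92 dB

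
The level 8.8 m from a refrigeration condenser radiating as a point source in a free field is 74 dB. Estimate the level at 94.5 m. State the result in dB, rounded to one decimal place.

53.4 dB

For a point source, L₂ = L₁ − 20·log₁₀(r₂/r₁).
L₂ = 74 − 20·log₁₀(94.5/8.8) = 74 − 20.619 = 53.38 dB.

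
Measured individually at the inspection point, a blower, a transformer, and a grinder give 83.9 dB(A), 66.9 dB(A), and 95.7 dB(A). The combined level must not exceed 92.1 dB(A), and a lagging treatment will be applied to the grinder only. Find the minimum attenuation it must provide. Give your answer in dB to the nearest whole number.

4 dB

Everything except the grinder sums to 10^(83.9/10) + 10^(66.9/10) = 2.504e+08 in linear terms, 83.99 dB(A).
The limit corresponds to 10^(92.1/10) = 1.622e+09; subtracting the fixed part leaves 1.371e+09 for the grinder, i.e. 91.37 dB(A).
So the grinder must be reduced from 95.7 to 91.37 dB(A): IL = 4.33 dB.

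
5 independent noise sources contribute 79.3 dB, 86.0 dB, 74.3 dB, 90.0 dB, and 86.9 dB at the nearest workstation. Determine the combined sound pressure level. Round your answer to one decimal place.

93.0 dB

Incoherent sources combine by intensity addition: L_total = 10·log₁₀(Σ 10^(L_i/10)).
Σ 10^(L/10) = 10^(79.3/10) + 10^(86.0/10) + 10^(74.3/10) + 10^(90.0/10) + 10^(86.9/10) = 2.000e+09.
L_total = 10·log₁₀(2.000e+09) = 93.01 dB.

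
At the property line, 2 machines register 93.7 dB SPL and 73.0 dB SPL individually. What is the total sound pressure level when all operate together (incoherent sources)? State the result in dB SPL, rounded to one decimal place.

Incoherent sources combine by intensity addition: L_total = 10·log₁₀(Σ 10^(L_i/10)).
Σ 10^(L/10) = 10^(93.7/10) + 10^(73.0/10) = 2.364e+09.
L_total = 10·log₁₀(2.364e+09) = 93.74 dB SPL.

93.7 dB SPL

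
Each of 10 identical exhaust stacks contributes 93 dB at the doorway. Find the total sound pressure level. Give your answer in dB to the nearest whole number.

103 dB

With 10 equal, uncorrelated contributions the intensity is 10× that of one unit, giving a rise of 10·log₁₀ 10.
L_total = 93 + 10·log₁₀(10) = 93 + 10.000 = 103.00 dB.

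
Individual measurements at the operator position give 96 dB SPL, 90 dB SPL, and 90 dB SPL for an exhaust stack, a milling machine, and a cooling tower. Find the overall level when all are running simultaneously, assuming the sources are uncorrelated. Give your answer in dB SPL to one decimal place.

97.8 dB SPL

Incoherent sources combine by intensity addition: L_total = 10·log₁₀(Σ 10^(L_i/10)).
Σ 10^(L/10) = 10^(96/10) + 10^(90/10) + 10^(90/10) = 5.981e+09.
L_total = 10·log₁₀(5.981e+09) = 97.77 dB SPL.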